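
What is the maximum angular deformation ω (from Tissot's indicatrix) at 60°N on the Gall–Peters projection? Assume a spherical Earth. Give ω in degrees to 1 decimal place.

38.9°

Gall–Peters is a cylindrical equal-area projection with standard parallels at ±45°. For cylindrical equal-area with standard parallel φ₀, h = cos φ / cos φ₀ and k = cos φ₀ / cos φ, so h·k = 1.
At 60°: h = 0.7071, k = 1.414; principal scales a = 1.414, b = 0.7071.
sin(ω/2) = (a − b)/(a + b) = 0.7071/2.121 = 0.3333, so ω = 2 arcsin(0.3333) ≈ 38.9°.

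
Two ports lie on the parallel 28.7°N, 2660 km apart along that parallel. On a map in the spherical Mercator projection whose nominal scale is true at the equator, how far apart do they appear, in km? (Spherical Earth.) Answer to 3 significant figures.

3030 km

The Mercator projection is conformal; its linear scale factor is the same in every direction and equals sec φ = 1/cos φ.
Along the parallel, k = sec 28.7° = 1/0.8771 = 1.140.
Map distance = 2660 × 1.140 ≈ 3030 km.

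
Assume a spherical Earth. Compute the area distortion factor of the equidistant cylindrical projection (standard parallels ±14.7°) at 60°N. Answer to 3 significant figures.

The equidistant cylindrical projection with φ₀ = 14.7° has h = 1 (meridians true) and k = cos φ₀ / cos φ along parallels.
Areal scale = h·k = 1 × cos φ₀ / cos φ; at 60°, h = 1.000, k = 1.935, so h·k = 1.935.

1.93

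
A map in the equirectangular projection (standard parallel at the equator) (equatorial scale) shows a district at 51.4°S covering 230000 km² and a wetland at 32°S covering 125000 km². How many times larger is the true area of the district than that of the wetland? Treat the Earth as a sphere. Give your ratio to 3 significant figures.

On the plate carrée, areal scale = h·k = 1 × sec φ, so true area = apparent × cos φ.
True area of district: 230000 × cos(51.4°) = 230000 × 0.6239 = 143500 km².
True area of wetland: 125000 × cos(32°) = 125000 × 0.8480 = 106000 km².
Ratio = 143500 / 106000 ≈ 1.35.

1.35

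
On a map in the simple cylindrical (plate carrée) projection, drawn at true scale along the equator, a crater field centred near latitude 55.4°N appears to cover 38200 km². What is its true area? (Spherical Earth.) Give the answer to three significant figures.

For the equirectangular projection with φ₀ = 0 (plate carrée), h = 1 along meridians and k = sec φ along parallels.
Areal scale = h·k = 1 × sec φ; at 55.4°, h = 1.000, k = 1.761, so h·k = 1.761.
True area = apparent / (areal scale) = 38200 / 1.761 ≈ 21700 km².

21700 km²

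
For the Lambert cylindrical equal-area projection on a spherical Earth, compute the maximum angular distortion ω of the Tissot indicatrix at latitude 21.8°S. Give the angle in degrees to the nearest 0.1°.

The Lambert cylindrical equal-area projection is the cylindrical equal-area projection with its standard parallel at the equator (φ₀ = 0). For cylindrical equal-area with standard parallel φ₀, h = cos φ / cos φ₀ and k = cos φ₀ / cos φ, so h·k = 1.
At 21.8°: h = 0.9285, k = 1.077; principal scales a = 1.077, b = 0.9285.
sin(ω/2) = (a − b)/(a + b) = 0.1485/2.006 = 0.07406, so ω = 2 arcsin(0.07406) ≈ 8.5°.

8.5°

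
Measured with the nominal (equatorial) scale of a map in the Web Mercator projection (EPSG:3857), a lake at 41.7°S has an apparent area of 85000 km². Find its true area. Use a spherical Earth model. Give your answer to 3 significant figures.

47400 km²

The Mercator projection is conformal; its linear scale factor is the same in every direction and equals sec φ = 1/cos φ.
Areal scale = k² = sec²φ = 1/cos²(41.7°) = 1/0.7466² = 1.794.
True area = apparent / (areal scale) = 85000 / 1.794 ≈ 47400 km².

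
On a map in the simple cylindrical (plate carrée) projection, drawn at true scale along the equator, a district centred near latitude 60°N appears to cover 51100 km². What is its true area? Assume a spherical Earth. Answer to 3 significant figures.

Plate carrée maps x = Rλ, y = Rφ. The meridian scale is h = 1 and the parallel scale is k = 1/cos φ = sec φ.
Areal scale = h·k = 1 × sec φ; at 60°, h = 1.000, k = 2.000, so h·k = 2.000.
True area = apparent / (areal scale) = 51100 / 2.000 ≈ 25600 km².

25600 km²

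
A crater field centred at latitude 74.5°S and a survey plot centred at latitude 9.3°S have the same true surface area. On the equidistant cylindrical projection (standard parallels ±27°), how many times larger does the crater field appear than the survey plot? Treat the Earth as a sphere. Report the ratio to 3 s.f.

3.69

In the equirectangular projection with standard parallel φ₀ = 27° (x = Rλ cos φ₀, y = Rφ), meridians are true-scale (h = 1) and the parallel scale is k = cos φ₀ / cos φ.
Areal scale at 74.5°: h·k = 1.000 × 3.334 = 3.334.
Areal scale at 9.3°: h·k = 1.000 × 0.9029 = 0.9029.
Ratio = 3.334/0.9029 ≈ 3.69.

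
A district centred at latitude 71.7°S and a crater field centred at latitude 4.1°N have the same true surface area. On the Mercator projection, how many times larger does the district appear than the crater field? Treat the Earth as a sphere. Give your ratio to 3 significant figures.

10.1

Mercator areal scale is sec²φ.
At 71.7°: sec²(71.7°) = 1/0.3140² = 10.14.
At 4.1°: sec²(4.1°) = 1/0.9974² = 1.005.
Ratio = 10.14/1.005 = cos²(4.1°)/cos²(71.7°) ≈ 10.1.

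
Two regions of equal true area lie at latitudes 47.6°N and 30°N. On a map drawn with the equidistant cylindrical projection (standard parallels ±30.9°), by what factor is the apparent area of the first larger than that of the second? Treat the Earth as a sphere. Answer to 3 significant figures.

1.28

With standard parallel φ₀ = 30.9°, the equirectangular projection gives x = Rλ cos φ₀, y = Rφ, so h = 1 and k = cos 30.9° / cos φ.
Areal scale at 47.6°: h·k = 1.000 × 1.273 = 1.273.
Areal scale at 30°: h·k = 1.000 × 0.9908 = 0.9908.
Ratio = 1.273/0.9908 ≈ 1.28.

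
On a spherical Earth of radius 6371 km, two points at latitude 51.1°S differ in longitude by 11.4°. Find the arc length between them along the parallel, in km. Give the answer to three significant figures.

Arc length along a parallel = R cos φ · Δλ (with Δλ in radians).
= 6371 × cos 51.1° × (11.4° × π/180) = 6371 × 0.6280 × 0.1990 ≈ 796 km.

796 km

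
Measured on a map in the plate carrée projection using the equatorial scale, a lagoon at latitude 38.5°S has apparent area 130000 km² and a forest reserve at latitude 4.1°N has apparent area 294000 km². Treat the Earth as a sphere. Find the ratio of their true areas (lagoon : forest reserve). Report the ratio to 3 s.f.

Plate carrée has h = 1 and k = sec φ, giving areal scale sec φ; true area = (apparent area) · cos φ.
True area of lagoon: 130000 × cos(38.5°) = 130000 × 0.7826 = 101700 km².
True area of forest reserve: 294000 × cos(4.1°) = 294000 × 0.9974 = 293200 km².
Ratio = 101700 / 293200 ≈ 0.347.

0.347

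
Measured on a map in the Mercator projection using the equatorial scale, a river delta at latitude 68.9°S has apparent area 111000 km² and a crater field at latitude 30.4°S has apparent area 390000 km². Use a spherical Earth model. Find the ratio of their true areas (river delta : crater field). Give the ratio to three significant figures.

Mercator's areal exaggeration is sec²φ; hence true area = (apparent area) · cos²φ.
True area of river delta: 111000 × cos²(68.9°) = 111000 × 0.1296 = 14390 km².
True area of crater field: 390000 × cos²(30.4°) = 390000 × 0.7439 = 290100 km².
Ratio = 14390 / 290100 ≈ 0.0496.

0.0496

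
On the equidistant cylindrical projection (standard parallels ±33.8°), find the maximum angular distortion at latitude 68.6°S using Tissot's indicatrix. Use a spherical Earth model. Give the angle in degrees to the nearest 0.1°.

With standard parallel φ₀ = 33.8°, the equirectangular projection gives x = Rλ cos φ₀, y = Rφ, so h = 1 and k = cos 33.8° / cos φ.
At 68.6°: h = 1.000, k = 2.277; principal scales a = 2.277, b = 1.000.
sin(ω/2) = (a − b)/(a + b) = 1.277/3.277 = 0.3898, so ω = 2 arcsin(0.3898) ≈ 45.9°.

45.9°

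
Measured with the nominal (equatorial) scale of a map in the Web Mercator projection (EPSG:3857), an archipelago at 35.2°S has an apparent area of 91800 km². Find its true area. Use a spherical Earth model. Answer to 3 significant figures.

61300 km²

For Mercator, h = k = sec φ (a conformal cylindrical projection has a single point scale, 1/cos φ).
Areal scale = k² = sec²φ = 1/cos²(35.2°) = 1/0.8171² = 1.498.
True area = apparent / (areal scale) = 91800 / 1.498 ≈ 61300 km².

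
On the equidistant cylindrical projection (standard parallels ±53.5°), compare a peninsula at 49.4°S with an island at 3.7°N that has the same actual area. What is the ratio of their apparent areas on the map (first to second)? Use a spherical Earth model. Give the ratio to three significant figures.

The equidistant cylindrical projection with φ₀ = 53.5° has h = 1 (meridians true) and k = cos φ₀ / cos φ along parallels.
Areal scale at 49.4°: h·k = 1.000 × 0.9140 = 0.9140.
Areal scale at 3.7°: h·k = 1.000 × 0.5961 = 0.5961.
Ratio = 0.9140/0.5961 ≈ 1.53.

1.53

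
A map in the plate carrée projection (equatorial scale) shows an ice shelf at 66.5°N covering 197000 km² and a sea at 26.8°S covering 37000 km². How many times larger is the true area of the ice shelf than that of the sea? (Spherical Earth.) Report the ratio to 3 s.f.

On the plate carrée, areal scale = h·k = 1 × sec φ, so true area = apparent × cos φ.
True area of ice shelf: 197000 × cos(66.5°) = 197000 × 0.3987 = 78550 km².
True area of sea: 37000 × cos(26.8°) = 37000 × 0.8926 = 33030 km².
Ratio = 78550 / 33030 ≈ 2.38.

2.38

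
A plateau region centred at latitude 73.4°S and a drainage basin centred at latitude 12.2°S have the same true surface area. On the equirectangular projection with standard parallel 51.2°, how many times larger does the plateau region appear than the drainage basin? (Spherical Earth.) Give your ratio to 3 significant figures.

3.42

In the equirectangular projection with standard parallel φ₀ = 51.2° (x = Rλ cos φ₀, y = Rφ), meridians are true-scale (h = 1) and the parallel scale is k = cos φ₀ / cos φ.
Areal scale at 73.4°: h·k = 1.000 × 2.193 = 2.193.
Areal scale at 12.2°: h·k = 1.000 × 0.6411 = 0.6411.
Ratio = 2.193/0.6411 ≈ 3.42.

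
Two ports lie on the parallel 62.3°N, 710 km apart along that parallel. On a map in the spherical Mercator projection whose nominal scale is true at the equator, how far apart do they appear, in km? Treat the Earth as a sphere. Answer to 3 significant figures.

For Mercator, h = k = sec φ (a conformal cylindrical projection has a single point scale, 1/cos φ).
Along the parallel, k = sec 62.3° = 1/0.4648 = 2.151.
Map distance = 710 × 2.151 ≈ 1530 km.

1530 km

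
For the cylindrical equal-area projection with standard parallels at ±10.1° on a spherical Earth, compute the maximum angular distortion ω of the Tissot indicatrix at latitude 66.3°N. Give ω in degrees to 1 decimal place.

For cylindrical equal-area with standard parallel φ₀, h = cos φ / cos φ₀ and k = cos φ₀ / cos φ, so h·k = 1.
At 66.3°: h = 0.4083, k = 2.449; principal scales a = 2.449, b = 0.4083.
sin(ω/2) = (a − b)/(a + b) = 2.041/2.858 = 0.7143, so ω = 2 arcsin(0.7143) ≈ 91.2°.

91.2°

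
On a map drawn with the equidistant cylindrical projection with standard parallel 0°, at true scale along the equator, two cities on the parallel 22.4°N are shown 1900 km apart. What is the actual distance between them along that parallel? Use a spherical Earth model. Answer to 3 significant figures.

Plate carrée maps x = Rλ, y = Rφ. The meridian scale is h = 1 and the parallel scale is k = 1/cos φ = sec φ.
Along the parallel at 22.4°, map distances are exaggerated by k = sec 22.4° = 1.082.
True distance = 1900 / 1.082 = 1900 × cos 22.4° ≈ 1760 km.

1760 km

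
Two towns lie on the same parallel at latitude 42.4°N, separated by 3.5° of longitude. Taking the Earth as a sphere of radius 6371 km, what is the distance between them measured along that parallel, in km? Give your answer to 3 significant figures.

Arc length along a parallel = R cos φ · Δλ (with Δλ in radians).
= 6371 × cos 42.4° × (3.5° × π/180) = 6371 × 0.7385 × 0.06109 ≈ 287 km.

287 km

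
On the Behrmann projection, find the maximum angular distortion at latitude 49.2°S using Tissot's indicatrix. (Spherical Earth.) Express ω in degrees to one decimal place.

The Behrmann projection is cylindrical equal-area with φ₀ = 30°. Cylindrical equal-area (φ₀ = 30°): h = cos φ / cos 30° along meridians, k = cos 30° / cos φ along parallels; h·k = 1.
At 49.2°: h = 0.7545, k = 1.325; principal scales a = 1.325, b = 0.7545.
sin(ω/2) = (a − b)/(a + b) = 0.5709/2.080 = 0.2745, so ω = 2 arcsin(0.2745) ≈ 31.9°.

31.9°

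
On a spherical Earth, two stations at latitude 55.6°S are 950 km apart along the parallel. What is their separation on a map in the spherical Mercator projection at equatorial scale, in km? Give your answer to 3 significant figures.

For Mercator, h = k = sec φ (a conformal cylindrical projection has a single point scale, 1/cos φ).
Along the parallel, k = sec 55.6° = 1/0.5650 = 1.770.
Map distance = 950 × 1.770 ≈ 1680 km.

1680 km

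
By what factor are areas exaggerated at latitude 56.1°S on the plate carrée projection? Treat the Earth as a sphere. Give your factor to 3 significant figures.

1.79

In the plate carrée (x = Rλ, y = Rφ), meridians are true-scale (h = 1) and parallels are stretched by k = sec φ.
Areal scale = h·k = 1 × sec φ; at 56.1°, h = 1.000, k = 1.793, so h·k = 1.793.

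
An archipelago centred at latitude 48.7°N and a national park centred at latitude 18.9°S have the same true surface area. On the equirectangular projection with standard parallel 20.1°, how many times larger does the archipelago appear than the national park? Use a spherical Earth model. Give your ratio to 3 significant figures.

With standard parallel φ₀ = 20.1°, the equirectangular projection gives x = Rλ cos φ₀, y = Rφ, so h = 1 and k = cos 20.1° / cos φ.
Areal scale at 48.7°: h·k = 1.000 × 1.423 = 1.423.
Areal scale at 18.9°: h·k = 1.000 × 0.9926 = 0.9926.
Ratio = 1.423/0.9926 ≈ 1.43.

1.43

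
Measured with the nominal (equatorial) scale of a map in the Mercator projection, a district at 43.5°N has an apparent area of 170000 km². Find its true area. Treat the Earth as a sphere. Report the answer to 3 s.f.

89400 km²

The Mercator projection is conformal; its linear scale factor is the same in every direction and equals sec φ = 1/cos φ.
Areal scale = k² = sec²φ = 1/cos²(43.5°) = 1/0.7254² = 1.901.
True area = apparent / (areal scale) = 170000 / 1.901 ≈ 89400 km².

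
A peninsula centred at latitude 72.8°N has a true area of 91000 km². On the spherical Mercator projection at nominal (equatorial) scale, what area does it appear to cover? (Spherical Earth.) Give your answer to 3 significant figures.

1040000 km²

For Mercator, h = k = sec φ (a conformal cylindrical projection has a single point scale, 1/cos φ).
Areal scale = k² = sec²φ = 1/cos²(72.8°) = 1/0.2957² = 11.44.
Apparent area = 91000 × 11.44 ≈ 1040000 km².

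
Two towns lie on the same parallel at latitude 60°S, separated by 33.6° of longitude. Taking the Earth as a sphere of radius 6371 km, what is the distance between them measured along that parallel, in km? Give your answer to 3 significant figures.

1870 km

Arc length along a parallel = R cos φ · Δλ (with Δλ in radians).
= 6371 × cos 60° × (33.6° × π/180) = 6371 × 0.5000 × 0.5864 ≈ 1870 km.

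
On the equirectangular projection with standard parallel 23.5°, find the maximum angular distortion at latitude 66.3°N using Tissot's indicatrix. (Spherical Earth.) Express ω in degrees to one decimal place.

46.0°

The equidistant cylindrical projection with φ₀ = 23.5° has h = 1 (meridians true) and k = cos φ₀ / cos φ along parallels.
At 66.3°: h = 1.000, k = 2.282; principal scales a = 2.282, b = 1.000.
sin(ω/2) = (a − b)/(a + b) = 1.282/3.282 = 0.3905, so ω = 2 arcsin(0.3905) ≈ 46.0°.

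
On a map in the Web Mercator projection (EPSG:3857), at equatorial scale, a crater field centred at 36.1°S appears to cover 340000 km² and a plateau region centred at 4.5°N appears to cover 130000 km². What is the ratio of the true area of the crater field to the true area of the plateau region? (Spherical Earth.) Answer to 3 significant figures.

1.72

On Mercator the areal scale is sec²φ, so true area = apparent × cos²φ.
True area of crater field: 340000 × cos²(36.1°) = 340000 × 0.6528 = 222000 km².
True area of plateau region: 130000 × cos²(4.5°) = 130000 × 0.9938 = 129200 km².
Ratio = 222000 / 129200 ≈ 1.72.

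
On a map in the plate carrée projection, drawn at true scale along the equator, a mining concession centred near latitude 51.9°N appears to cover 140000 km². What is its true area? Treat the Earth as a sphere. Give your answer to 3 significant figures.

86400 km²

Plate carrée maps x = Rλ, y = Rφ. The meridian scale is h = 1 and the parallel scale is k = 1/cos φ = sec φ.
Areal scale = h·k = 1 × sec φ; at 51.9°, h = 1.000, k = 1.621, so h·k = 1.621.
True area = apparent / (areal scale) = 140000 / 1.621 ≈ 86400 km².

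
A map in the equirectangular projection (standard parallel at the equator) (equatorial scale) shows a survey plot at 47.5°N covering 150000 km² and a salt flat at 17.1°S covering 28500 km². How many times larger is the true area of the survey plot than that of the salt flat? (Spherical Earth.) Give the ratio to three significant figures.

On the plate carrée, areal scale = h·k = 1 × sec φ, so true area = apparent × cos φ.
True area of survey plot: 150000 × cos(47.5°) = 150000 × 0.6756 = 101300 km².
True area of salt flat: 28500 × cos(17.1°) = 28500 × 0.9558 = 27240 km².
Ratio = 101300 / 27240 ≈ 3.72.

3.72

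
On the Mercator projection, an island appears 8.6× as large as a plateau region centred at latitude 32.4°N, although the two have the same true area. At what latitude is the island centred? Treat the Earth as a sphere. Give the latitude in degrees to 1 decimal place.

73.3°

For equal true areas on Mercator, apparent areas scale as sec²φ, so the ratio is cos²φ₂ / cos²φ₁.
cos²φ₂ / cos²φ₁ = 8.6  ⇒  cos φ₁ = cos 32.4° / √8.6 = 0.8443/2.933 = 0.2879.
φ₁ = arccos(0.2879) ≈ 73.3°.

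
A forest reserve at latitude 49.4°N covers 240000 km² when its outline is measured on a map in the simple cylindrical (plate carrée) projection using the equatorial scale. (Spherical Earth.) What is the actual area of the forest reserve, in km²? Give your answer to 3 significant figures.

In the plate carrée (x = Rλ, y = Rφ), meridians are true-scale (h = 1) and parallels are stretched by k = sec φ.
Areal scale = h·k = 1 × sec φ; at 49.4°, h = 1.000, k = 1.537, so h·k = 1.537.
True area = apparent / (areal scale) = 240000 / 1.537 ≈ 156000 km².

156000 km²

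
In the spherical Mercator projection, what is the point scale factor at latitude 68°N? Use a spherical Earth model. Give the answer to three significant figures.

The Mercator projection is conformal; its linear scale factor is the same in every direction and equals sec φ = 1/cos φ.
k = 1/cos 68° = 1/0.3746 = 2.669.

2.67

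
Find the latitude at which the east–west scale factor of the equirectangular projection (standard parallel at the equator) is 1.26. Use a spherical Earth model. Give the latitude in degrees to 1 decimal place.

Plate carrée: h = 1, k = sec φ along parallels.
sec φ = 1.26  ⇒  cos φ = 0.7937  ⇒  φ ≈ 37.5°.

37.5°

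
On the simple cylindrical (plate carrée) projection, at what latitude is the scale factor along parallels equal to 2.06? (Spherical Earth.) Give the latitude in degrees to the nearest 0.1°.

Plate carrée: h = 1, k = sec φ along parallels.
sec φ = 2.06  ⇒  cos φ = 0.4854  ⇒  φ ≈ 61.0°.

61.0°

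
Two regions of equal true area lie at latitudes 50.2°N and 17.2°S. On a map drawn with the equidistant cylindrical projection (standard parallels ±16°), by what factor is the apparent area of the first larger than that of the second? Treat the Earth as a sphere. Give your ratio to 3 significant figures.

1.49

With standard parallel φ₀ = 16°, the equirectangular projection gives x = Rλ cos φ₀, y = Rφ, so h = 1 and k = cos 16° / cos φ.
Areal scale at 50.2°: h·k = 1.000 × 1.502 = 1.502.
Areal scale at 17.2°: h·k = 1.000 × 1.006 = 1.006.
Ratio = 1.502/1.006 ≈ 1.49.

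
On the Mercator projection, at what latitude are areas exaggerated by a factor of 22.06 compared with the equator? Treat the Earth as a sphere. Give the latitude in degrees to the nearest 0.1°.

77.7°

Mercator areal scale is sec²φ.
sec²φ = 22.06  ⇒  cos²φ = 0.04533  ⇒  cos φ = 0.2129.
φ = arccos(0.2129) ≈ 77.7°.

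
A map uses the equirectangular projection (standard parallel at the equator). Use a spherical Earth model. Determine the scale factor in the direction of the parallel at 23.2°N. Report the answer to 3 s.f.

In the plate carrée (x = Rλ, y = Rφ), meridians are true-scale (h = 1) and parallels are stretched by k = sec φ.
k = 1/cos 23.2° = 1/0.9191 = 1.088.

1.09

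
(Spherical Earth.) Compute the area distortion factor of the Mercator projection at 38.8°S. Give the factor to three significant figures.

1.65

For Mercator, h = k = sec φ (a conformal cylindrical projection has a single point scale, 1/cos φ).
Areal scale = k² = sec²φ = 1/cos²(38.8°) = 1/0.7793² = 1.646.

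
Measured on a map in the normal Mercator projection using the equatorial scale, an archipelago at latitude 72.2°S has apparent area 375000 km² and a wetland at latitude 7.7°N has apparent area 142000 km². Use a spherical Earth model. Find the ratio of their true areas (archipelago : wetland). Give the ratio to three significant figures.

Since Mercator area scale is 1/cos²φ, the true area equals the apparent area multiplied by cos²φ.
True area of archipelago: 375000 × cos²(72.2°) = 375000 × 0.09345 = 35040 km².
True area of wetland: 142000 × cos²(7.7°) = 142000 × 0.9820 = 139500 km².
Ratio = 35040 / 139500 ≈ 0.251.

0.251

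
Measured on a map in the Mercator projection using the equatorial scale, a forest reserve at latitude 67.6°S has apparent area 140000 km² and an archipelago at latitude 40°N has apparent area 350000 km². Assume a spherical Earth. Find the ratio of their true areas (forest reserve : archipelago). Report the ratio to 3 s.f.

Since Mercator area scale is 1/cos²φ, the true area equals the apparent area multiplied by cos²φ.
True area of forest reserve: 140000 × cos²(67.6°) = 140000 × 0.1452 = 20330 km².
True area of archipelago: 350000 × cos²(40°) = 350000 × 0.5868 = 205400 km².
Ratio = 20330 / 205400 ≈ 0.0990.

0.0990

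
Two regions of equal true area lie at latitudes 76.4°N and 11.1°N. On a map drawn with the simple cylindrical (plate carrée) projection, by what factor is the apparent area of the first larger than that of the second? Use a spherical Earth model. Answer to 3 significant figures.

4.17

Plate carrée maps x = Rλ, y = Rφ. The meridian scale is h = 1 and the parallel scale is k = 1/cos φ = sec φ.
Areal scale at 76.4°: h·k = 1.000 × 4.253 = 4.253.
Areal scale at 11.1°: h·k = 1.000 × 1.019 = 1.019.
Ratio = 4.253/1.019 ≈ 4.17.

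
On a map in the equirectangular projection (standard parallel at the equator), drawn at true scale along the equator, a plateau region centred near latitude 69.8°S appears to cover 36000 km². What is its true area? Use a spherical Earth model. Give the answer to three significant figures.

Plate carrée maps x = Rλ, y = Rφ. The meridian scale is h = 1 and the parallel scale is k = 1/cos φ = sec φ.
Areal scale = h·k = 1 × sec φ; at 69.8°, h = 1.000, k = 2.896, so h·k = 2.896.
True area = apparent / (areal scale) = 36000 / 2.896 ≈ 12400 km².

12400 km²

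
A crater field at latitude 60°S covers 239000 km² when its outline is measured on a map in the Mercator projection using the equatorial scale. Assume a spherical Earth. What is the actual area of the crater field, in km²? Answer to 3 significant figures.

59800 km²

For Mercator, h = k = sec φ (a conformal cylindrical projection has a single point scale, 1/cos φ).
Areal scale = k² = sec²φ = 1/cos²(60°) = 1/0.5000² = 4.000.
True area = apparent / (areal scale) = 239000 / 4.000 ≈ 59800 km².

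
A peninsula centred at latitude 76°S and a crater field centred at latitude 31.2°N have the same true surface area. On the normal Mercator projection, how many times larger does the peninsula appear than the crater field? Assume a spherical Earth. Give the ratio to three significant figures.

12.5

Mercator areal scale is sec²φ.
At 76°: sec²(76°) = 1/0.2419² = 17.09.
At 31.2°: sec²(31.2°) = 1/0.8554² = 1.367.
Ratio = 17.09/1.367 = cos²(31.2°)/cos²(76°) ≈ 12.5.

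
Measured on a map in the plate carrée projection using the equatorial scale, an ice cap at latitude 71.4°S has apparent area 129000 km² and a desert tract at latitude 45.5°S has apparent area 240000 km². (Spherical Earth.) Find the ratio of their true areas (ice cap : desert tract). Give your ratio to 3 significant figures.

0.245

Plate carrée has h = 1 and k = sec φ, giving areal scale sec φ; true area = (apparent area) · cos φ.
True area of ice cap: 129000 × cos(71.4°) = 129000 × 0.3190 = 41150 km².
True area of desert tract: 240000 × cos(45.5°) = 240000 × 0.7009 = 168200 km².
Ratio = 41150 / 168200 ≈ 0.245.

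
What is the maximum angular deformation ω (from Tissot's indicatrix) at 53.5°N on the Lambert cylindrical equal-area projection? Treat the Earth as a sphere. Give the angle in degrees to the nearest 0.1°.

57.0°

The Lambert cylindrical equal-area projection is the cylindrical equal-area projection with its standard parallel at the equator (φ₀ = 0). Cylindrical equal-area (φ₀ = 0°): h = cos φ / cos 0° along meridians, k = cos 0° / cos φ along parallels; h·k = 1.
At 53.5°: h = 0.5948, k = 1.681; principal scales a = 1.681, b = 0.5948.
sin(ω/2) = (a − b)/(a + b) = 1.086/2.276 = 0.4773, so ω = 2 arcsin(0.4773) ≈ 57.0°.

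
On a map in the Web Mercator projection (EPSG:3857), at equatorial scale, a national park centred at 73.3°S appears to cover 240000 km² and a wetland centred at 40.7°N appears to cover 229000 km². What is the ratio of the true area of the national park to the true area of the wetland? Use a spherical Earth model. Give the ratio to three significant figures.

Mercator's areal exaggeration is sec²φ; hence true area = (apparent area) · cos²φ.
True area of national park: 240000 × cos²(73.3°) = 240000 × 0.08258 = 19820 km².
True area of wetland: 229000 × cos²(40.7°) = 229000 × 0.5748 = 131600 km².
Ratio = 19820 / 131600 ≈ 0.151.

0.151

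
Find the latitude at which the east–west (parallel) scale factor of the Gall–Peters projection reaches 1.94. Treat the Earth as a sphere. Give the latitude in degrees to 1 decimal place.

68.6°

The Gall–Peters projection is cylindrical equal-area with φ₀ = 45°. A cylindrical equal-area projection with standard parallel φ₀ has meridian scale h = cos φ / cos φ₀ and parallel scale k = cos φ₀ / cos φ (so areas are preserved, h·k = 1).
k = cos φ₀ / cos φ = 1.94  ⇒  cos φ = cos 45° / 1.94 = 0.3645.
φ = arccos(0.3645) ≈ 68.6°.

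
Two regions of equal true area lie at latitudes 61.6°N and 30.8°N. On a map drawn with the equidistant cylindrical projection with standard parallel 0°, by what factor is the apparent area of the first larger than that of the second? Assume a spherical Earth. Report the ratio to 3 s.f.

1.81

In the plate carrée (x = Rλ, y = Rφ), meridians are true-scale (h = 1) and parallels are stretched by k = sec φ.
Areal scale at 61.6°: h·k = 1.000 × 2.103 = 2.103.
Areal scale at 30.8°: h·k = 1.000 × 1.164 = 1.164.
Ratio = 2.103/1.164 ≈ 1.81.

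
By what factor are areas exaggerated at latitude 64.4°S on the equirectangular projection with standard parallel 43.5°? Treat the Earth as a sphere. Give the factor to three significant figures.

1.68

The equidistant cylindrical projection with φ₀ = 43.5° has h = 1 (meridians true) and k = cos φ₀ / cos φ along parallels.
Areal scale = h·k = 1 × cos φ₀ / cos φ; at 64.4°, h = 1.000, k = 1.679, so h·k = 1.679.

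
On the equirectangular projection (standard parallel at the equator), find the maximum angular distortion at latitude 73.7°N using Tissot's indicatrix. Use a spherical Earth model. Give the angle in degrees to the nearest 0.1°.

68.3°

Plate carrée maps x = Rλ, y = Rφ. The meridian scale is h = 1 and the parallel scale is k = 1/cos φ = sec φ.
At 73.7°: h = 1.000, k = 3.563; principal scales a = 3.563, b = 1.000.
sin(ω/2) = (a − b)/(a + b) = 2.563/4.563 = 0.5617, so ω = 2 arcsin(0.5617) ≈ 68.3°.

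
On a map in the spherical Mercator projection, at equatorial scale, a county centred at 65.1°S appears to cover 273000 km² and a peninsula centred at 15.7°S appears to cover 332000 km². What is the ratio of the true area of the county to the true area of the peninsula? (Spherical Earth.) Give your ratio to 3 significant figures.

0.157

On Mercator the areal scale is sec²φ, so true area = apparent × cos²φ.
True area of county: 273000 × cos²(65.1°) = 273000 × 0.1773 = 48400 km².
True area of peninsula: 332000 × cos²(15.7°) = 332000 × 0.9268 = 307700 km².
Ratio = 48400 / 307700 ≈ 0.157.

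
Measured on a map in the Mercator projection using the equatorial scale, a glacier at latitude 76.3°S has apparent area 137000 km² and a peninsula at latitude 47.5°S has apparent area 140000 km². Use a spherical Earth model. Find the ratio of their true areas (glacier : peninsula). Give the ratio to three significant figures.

0.120

Mercator's areal exaggeration is sec²φ; hence true area = (apparent area) · cos²φ.
True area of glacier: 137000 × cos²(76.3°) = 137000 × 0.05609 = 7685 km².
True area of peninsula: 140000 × cos²(47.5°) = 140000 × 0.4564 = 63900 km².
Ratio = 7685 / 63900 ≈ 0.120.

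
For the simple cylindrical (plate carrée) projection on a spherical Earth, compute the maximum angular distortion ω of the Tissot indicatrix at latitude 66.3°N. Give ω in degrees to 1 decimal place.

In the plate carrée (x = Rλ, y = Rφ), meridians are true-scale (h = 1) and parallels are stretched by k = sec φ.
At 66.3°: h = 1.000, k = 2.488; principal scales a = 2.488, b = 1.000.
sin(ω/2) = (a − b)/(a + b) = 1.488/3.488 = 0.4266, so ω = 2 arcsin(0.4266) ≈ 50.5°.

50.5°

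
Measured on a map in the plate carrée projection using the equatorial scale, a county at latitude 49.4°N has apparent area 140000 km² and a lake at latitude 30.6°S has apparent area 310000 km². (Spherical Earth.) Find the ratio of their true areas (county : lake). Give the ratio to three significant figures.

0.341

Plate carrée has h = 1 and k = sec φ, giving areal scale sec φ; true area = (apparent area) · cos φ.
True area of county: 140000 × cos(49.4°) = 140000 × 0.6508 = 91110 km².
True area of lake: 310000 × cos(30.6°) = 310000 × 0.8607 = 266800 km².
Ratio = 91110 / 266800 ≈ 0.341.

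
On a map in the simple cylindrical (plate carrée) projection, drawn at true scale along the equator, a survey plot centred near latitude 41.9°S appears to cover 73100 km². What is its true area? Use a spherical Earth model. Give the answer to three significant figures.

In the plate carrée (x = Rλ, y = Rφ), meridians are true-scale (h = 1) and parallels are stretched by k = sec φ.
Areal scale = h·k = 1 × sec φ; at 41.9°, h = 1.000, k = 1.344, so h·k = 1.344.
True area = apparent / (areal scale) = 73100 / 1.344 ≈ 54400 km².

54400 km²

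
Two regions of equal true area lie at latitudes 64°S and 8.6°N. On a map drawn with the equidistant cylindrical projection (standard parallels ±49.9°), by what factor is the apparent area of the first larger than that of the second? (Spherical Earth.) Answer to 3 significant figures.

In the equirectangular projection with standard parallel φ₀ = 49.9° (x = Rλ cos φ₀, y = Rφ), meridians are true-scale (h = 1) and the parallel scale is k = cos φ₀ / cos φ.
Areal scale at 64°: h·k = 1.000 × 1.469 = 1.469.
Areal scale at 8.6°: h·k = 1.000 × 0.6514 = 0.6514.
Ratio = 1.469/0.6514 ≈ 2.26.

2.26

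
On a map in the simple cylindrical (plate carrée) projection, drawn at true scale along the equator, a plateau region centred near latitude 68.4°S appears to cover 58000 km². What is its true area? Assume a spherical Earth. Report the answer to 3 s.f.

In the plate carrée (x = Rλ, y = Rφ), meridians are true-scale (h = 1) and parallels are stretched by k = sec φ.
Areal scale = h·k = 1 × sec φ; at 68.4°, h = 1.000, k = 2.716, so h·k = 2.716.
True area = apparent / (areal scale) = 58000 / 2.716 ≈ 21400 km².

21400 km²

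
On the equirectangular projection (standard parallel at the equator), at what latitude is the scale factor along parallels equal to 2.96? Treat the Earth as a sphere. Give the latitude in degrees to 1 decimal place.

Plate carrée: h = 1, k = sec φ along parallels.
sec φ = 2.96  ⇒  cos φ = 0.3378  ⇒  φ ≈ 70.3°.

70.3°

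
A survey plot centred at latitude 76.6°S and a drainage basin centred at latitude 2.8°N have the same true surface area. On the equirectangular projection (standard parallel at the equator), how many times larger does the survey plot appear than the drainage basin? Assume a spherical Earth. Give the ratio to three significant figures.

Plate carrée maps x = Rλ, y = Rφ. The meridian scale is h = 1 and the parallel scale is k = 1/cos φ = sec φ.
Areal scale at 76.6°: h·k = 1.000 × 4.315 = 4.315.
Areal scale at 2.8°: h·k = 1.000 × 1.001 = 1.001.
Ratio = 4.315/1.001 ≈ 4.31.

4.31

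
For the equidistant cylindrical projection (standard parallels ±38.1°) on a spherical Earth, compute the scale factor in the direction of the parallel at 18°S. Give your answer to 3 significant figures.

0.827

The equidistant cylindrical projection with φ₀ = 38.1° has h = 1 (meridians true) and k = cos φ₀ / cos φ along parallels.
k = cos 38.1° / cos 18° = 0.7869/0.9511 = 0.8274.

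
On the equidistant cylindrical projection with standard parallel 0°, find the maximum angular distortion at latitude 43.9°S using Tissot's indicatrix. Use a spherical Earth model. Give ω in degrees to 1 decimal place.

18.7°

Plate carrée maps x = Rλ, y = Rφ. The meridian scale is h = 1 and the parallel scale is k = 1/cos φ = sec φ.
At 43.9°: h = 1.000, k = 1.388; principal scales a = 1.388, b = 1.000.
sin(ω/2) = (a − b)/(a + b) = 0.3878/2.388 = 0.1624, so ω = 2 arcsin(0.1624) ≈ 18.7°.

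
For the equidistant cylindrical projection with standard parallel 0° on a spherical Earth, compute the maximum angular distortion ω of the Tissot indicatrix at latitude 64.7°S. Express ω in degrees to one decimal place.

47.3°

Plate carrée maps x = Rλ, y = Rφ. The meridian scale is h = 1 and the parallel scale is k = 1/cos φ = sec φ.
At 64.7°: h = 1.000, k = 2.340; principal scales a = 2.340, b = 1.000.
sin(ω/2) = (a − b)/(a + b) = 1.340/3.340 = 0.4012, so ω = 2 arcsin(0.4012) ≈ 47.3°.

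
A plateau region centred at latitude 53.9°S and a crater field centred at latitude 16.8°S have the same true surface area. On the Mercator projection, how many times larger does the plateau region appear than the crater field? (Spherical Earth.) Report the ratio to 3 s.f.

On Mercator, area is exaggerated by sec²φ = 1/cos²φ.
At 53.9°: sec²(53.9°) = 1/0.5892² = 2.881.
At 16.8°: sec²(16.8°) = 1/0.9573² = 1.091.
Ratio = 2.881/1.091 = cos²(16.8°)/cos²(53.9°) ≈ 2.64.

2.64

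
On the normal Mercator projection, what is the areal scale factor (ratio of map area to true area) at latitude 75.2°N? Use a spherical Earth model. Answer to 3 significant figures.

The Mercator projection is conformal; its linear scale factor is the same in every direction and equals sec φ = 1/cos φ.
Areal scale = k² = sec²φ = 1/cos²(75.2°) = 1/0.2554² = 15.33.

15.3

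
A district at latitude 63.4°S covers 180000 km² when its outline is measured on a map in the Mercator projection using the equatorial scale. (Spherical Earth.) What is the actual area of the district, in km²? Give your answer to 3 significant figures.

36100 km²

The Mercator projection is conformal; its linear scale factor is the same in every direction and equals sec φ = 1/cos φ.
Areal scale = k² = sec²φ = 1/cos²(63.4°) = 1/0.4478² = 4.988.
True area = apparent / (areal scale) = 180000 / 4.988 ≈ 36100 km².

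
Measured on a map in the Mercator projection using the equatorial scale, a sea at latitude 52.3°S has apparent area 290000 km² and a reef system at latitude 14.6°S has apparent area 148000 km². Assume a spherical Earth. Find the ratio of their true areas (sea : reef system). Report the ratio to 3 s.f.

Mercator's areal exaggeration is sec²φ; hence true area = (apparent area) · cos²φ.
True area of sea: 290000 × cos²(52.3°) = 290000 × 0.3740 = 108400 km².
True area of reef system: 148000 × cos²(14.6°) = 148000 × 0.9365 = 138600 km².
Ratio = 108400 / 138600 ≈ 0.782.

0.782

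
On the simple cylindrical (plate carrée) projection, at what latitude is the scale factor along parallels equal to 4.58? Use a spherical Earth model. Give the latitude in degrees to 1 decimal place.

77.4°

Plate carrée: h = 1, k = sec φ along parallels.
sec φ = 4.58  ⇒  cos φ = 0.2183  ⇒  φ ≈ 77.4°.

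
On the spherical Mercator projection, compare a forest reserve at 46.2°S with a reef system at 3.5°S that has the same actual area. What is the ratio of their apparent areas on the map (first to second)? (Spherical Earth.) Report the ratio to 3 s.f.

2.08

On Mercator, area is exaggerated by sec²φ = 1/cos²φ.
At 46.2°: sec²(46.2°) = 1/0.6921² = 2.087.
At 3.5°: sec²(3.5°) = 1/0.9981² = 1.004.
Ratio = 2.087/1.004 = cos²(3.5°)/cos²(46.2°) ≈ 2.08.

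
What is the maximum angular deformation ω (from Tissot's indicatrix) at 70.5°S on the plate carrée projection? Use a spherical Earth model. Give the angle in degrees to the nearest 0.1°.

For the equirectangular projection with φ₀ = 0 (plate carrée), h = 1 along meridians and k = sec φ along parallels.
At 70.5°: h = 1.000, k = 2.996; principal scales a = 2.996, b = 1.000.
sin(ω/2) = (a − b)/(a + b) = 1.996/3.996 = 0.4995, so ω = 2 arcsin(0.4995) ≈ 59.9°.

59.9°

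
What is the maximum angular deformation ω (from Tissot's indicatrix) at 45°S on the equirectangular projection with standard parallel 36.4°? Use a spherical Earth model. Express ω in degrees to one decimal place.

7.4°

With standard parallel φ₀ = 36.4°, the equirectangular projection gives x = Rλ cos φ₀, y = Rφ, so h = 1 and k = cos 36.4° / cos φ.
At 45°: h = 1.000, k = 1.138; principal scales a = 1.138, b = 1.000.
sin(ω/2) = (a − b)/(a + b) = 0.1383/2.138 = 0.06467, so ω = 2 arcsin(0.06467) ≈ 7.4°.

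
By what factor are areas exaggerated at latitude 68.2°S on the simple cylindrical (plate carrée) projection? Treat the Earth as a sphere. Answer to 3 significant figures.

2.69

Plate carrée maps x = Rλ, y = Rφ. The meridian scale is h = 1 and the parallel scale is k = 1/cos φ = sec φ.
Areal scale = h·k = 1 × sec φ; at 68.2°, h = 1.000, k = 2.693, so h·k = 2.693.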